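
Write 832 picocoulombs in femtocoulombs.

pico = 10⁻¹², femto = 10⁻¹⁵; factor is 10³.
832 × 10³ = 832000

832000 femtocoulombs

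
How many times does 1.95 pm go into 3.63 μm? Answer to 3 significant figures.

1860000

(3.63 × 10^-6) / (1.95 × 10^-12) = 1.862 × 10^6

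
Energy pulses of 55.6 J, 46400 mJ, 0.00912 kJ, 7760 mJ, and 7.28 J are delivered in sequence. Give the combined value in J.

126.16 J

In J:
  55.6 J → 55.6
  46400 mJ = 46400e-3 J = 46.4
  0.00912 kJ = 0.00912e3 J = 9.12
  7760 mJ = 7760e-3 J = 7.76
  7.28 J → 7.28
Sum: 55.6 + 46.4 + 9.12 + 7.76 + 7.28 = 126.16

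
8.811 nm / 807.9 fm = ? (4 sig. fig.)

(8.811 × 10⁻⁹) / (807.9 × 10⁻¹⁵) = 0.010906 × 10⁶

10910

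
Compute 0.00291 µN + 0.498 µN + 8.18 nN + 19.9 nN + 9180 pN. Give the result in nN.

In nN:
  0.00291 µN = 0.00291e3 nN = 2.91
  0.498 µN = 0.498e3 nN = 498
  8.18 nN → 8.18
  19.9 nN → 19.9
  9180 pN = 9180e-3 nN = 9.18
Sum: 2.91 + 498 + 8.18 + 19.9 + 9.18 = 538.17

538.17 nN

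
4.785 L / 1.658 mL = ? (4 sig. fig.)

2886

(4.785) / (1.658 × 10^-3) = 2.886 × 10^3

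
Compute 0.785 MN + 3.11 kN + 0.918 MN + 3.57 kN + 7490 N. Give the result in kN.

1717.17 kN

In kN:
  0.785 MN = 0.785 × 10³ kN = 785
  3.11 kN → 3.11
  0.918 MN = 0.918 × 10³ kN = 918
  3.57 kN → 3.57
  7490 N = 7490 × 10⁻³ kN = 7.49
Sum: 785 + 3.11 + 918 + 3.57 + 7.49 = 1717.17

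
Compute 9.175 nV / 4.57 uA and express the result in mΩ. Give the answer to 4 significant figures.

2.008 mΩ

(9.175 × 10⁻⁹) / (4.57 × 10⁻⁶) = 2.00766 × 10⁻³ Ω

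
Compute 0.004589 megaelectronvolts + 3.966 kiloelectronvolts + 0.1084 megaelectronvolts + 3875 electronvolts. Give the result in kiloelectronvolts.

In kiloelectronvolts:
  0.004589 megaelectronvolts = 0.004589 × 10^3 kiloelectronvolts = 4.589
  3.966 kiloelectronvolts → 3.966
  0.1084 megaelectronvolts = 0.1084 × 10^3 kiloelectronvolts = 108.4
  3875 electronvolts = 3875 × 10^-3 kiloelectronvolts = 3.875
Sum: 4.589 + 3.966 + 108.4 + 3.875 = 120.83

120.83 kiloelectronvolts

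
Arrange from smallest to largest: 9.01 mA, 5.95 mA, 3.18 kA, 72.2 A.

9.01 mA = 0.00901 A
5.95 mA = 0.00595 A
3.18 kA = 3180 A
72.2 A = 72.2 A

5.95 mA < 9.01 mA < 72.2 A < 3.18 kA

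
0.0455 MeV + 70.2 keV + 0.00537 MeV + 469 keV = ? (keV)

In keV:
  0.0455 MeV = 0.0455 × 10³ keV = 45.5
  70.2 keV → 70.2
  0.00537 MeV = 0.00537 × 10³ keV = 5.37
  469 keV → 469
Sum: 45.5 + 70.2 + 5.37 + 469 = 590.07

590.07 keV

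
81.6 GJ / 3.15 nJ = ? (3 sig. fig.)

(81.6e9) / (3.15e-9) = 25.9e18

25900000000000000000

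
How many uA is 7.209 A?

(no prefix) = 1e0, micro = 1e-6; factor is 1e6.
7.209 × 1e6 = 7209000

7209000 uA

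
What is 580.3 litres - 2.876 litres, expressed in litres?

In litres:
  580.3 litres → 580.3
  2.876 litres → 2.876
Difference: 580.3 - 2.876 = 577.424

577.424 litres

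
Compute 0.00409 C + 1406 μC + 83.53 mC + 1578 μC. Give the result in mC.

In mC:
  0.00409 C = 0.00409 × 10³ mC = 4.09
  1406 μC = 1406 × 10⁻³ mC = 1.406
  83.53 mC → 83.53
  1578 μC = 1578 × 10⁻³ mC = 1.578
Sum: 4.09 + 1.406 + 83.53 + 1.578 = 90.604

90.604 mC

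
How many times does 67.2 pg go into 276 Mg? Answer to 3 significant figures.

4110000000000000000

(276e6) / (67.2e-12) = 4.107e18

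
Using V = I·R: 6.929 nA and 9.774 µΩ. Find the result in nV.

0.000067724046 nV

6.929 × 10⁻⁹ × 9.774 × 10⁻⁶ = 67.724046 × 10⁻¹⁵ V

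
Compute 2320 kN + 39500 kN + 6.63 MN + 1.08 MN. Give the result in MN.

49.53 MN

In MN:
  2320 kN = 2320 × 10^-3 MN = 2.32
  39500 kN = 39500 × 10^-3 MN = 39.5
  6.63 MN → 6.63
  1.08 MN → 1.08
Sum: 2.32 + 39.5 + 6.63 + 1.08 = 49.53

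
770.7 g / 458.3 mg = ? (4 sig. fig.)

(770.7) / (458.3 × 10^-3) = 1.6816 × 10^3

1682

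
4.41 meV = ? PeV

0.00000000000000000441 PeV

milli = 1e-3, peta = 1e15; factor is 1e-18.
4.41 × 1e-18 = 0.00000000000000000441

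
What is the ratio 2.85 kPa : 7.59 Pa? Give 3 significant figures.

375

(2.85 × 10³) / (7.59) = 0.3755 × 10³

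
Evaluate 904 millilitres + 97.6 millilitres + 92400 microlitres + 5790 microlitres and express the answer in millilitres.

1099.79 millilitres

In millilitres:
  904 millilitres → 904
  97.6 millilitres → 97.6
  92400 microlitres = 92400 × 10^-3 millilitres = 92.4
  5790 microlitres = 5790 × 10^-3 millilitres = 5.79
Sum: 904 + 97.6 + 92.4 + 5.79 = 1099.79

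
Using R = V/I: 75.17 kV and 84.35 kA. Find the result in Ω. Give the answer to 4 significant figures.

0.8912 Ω

(75.17 × 10^3) / (84.35 × 10^3) = 0.891168 Ω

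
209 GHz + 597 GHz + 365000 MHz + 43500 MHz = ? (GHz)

1214.5 GHz

In GHz:
  209 GHz → 209
  597 GHz → 597
  365000 MHz = 365000 × 10^-3 GHz = 365
  43500 MHz = 43500 × 10^-3 GHz = 43.5
Sum: 209 + 597 + 365 + 43.5 = 1214.5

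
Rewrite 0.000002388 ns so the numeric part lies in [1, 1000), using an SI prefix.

2.388 fs

= 2.388 × 10⁻¹⁵ s; 10⁻¹⁵ is femto.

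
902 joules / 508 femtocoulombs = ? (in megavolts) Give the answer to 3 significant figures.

1780000000 megavolts

(902) / (508e-15) = 1.7756e15 V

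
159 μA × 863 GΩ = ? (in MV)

159 × 10⁻⁶ × 863 × 10⁹ = 137217 × 10³ V

137.217 MV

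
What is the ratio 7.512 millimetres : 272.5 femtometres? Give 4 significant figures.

(7.512 × 10^-3) / (272.5 × 10^-15) = 0.027567 × 10^12

27570000000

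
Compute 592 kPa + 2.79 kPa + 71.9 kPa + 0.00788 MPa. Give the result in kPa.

674.57 kPa

In kPa:
  592 kPa → 592
  2.79 kPa → 2.79
  71.9 kPa → 71.9
  0.00788 MPa = 0.00788e3 kPa = 7.88
Sum: 592 + 2.79 + 71.9 + 7.88 = 674.57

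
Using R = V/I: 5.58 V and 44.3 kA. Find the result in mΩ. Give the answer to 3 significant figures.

(5.58) / (44.3 × 10³) = 0.12596 × 10⁻³ Ω

0.126 mΩ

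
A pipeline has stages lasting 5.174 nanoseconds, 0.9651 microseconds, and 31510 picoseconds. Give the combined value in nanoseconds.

In nanoseconds:
  5.174 nanoseconds → 5.174
  0.9651 microseconds = 0.9651 × 10³ nanoseconds = 965.1
  31510 picoseconds = 31510 × 10⁻³ nanoseconds = 31.51
Sum: 5.174 + 965.1 + 31.51 = 1001.784

1001.784 nanoseconds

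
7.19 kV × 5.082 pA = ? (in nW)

36.53958 nW

7.19e3 × 5.082e-12 = 36.53958e-9 W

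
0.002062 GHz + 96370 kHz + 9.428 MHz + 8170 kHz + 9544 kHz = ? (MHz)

125.574 MHz

In MHz:
  0.002062 GHz = 0.002062e3 MHz = 2.062
  96370 kHz = 96370e-3 MHz = 96.37
  9.428 MHz → 9.428
  8170 kHz = 8170e-3 MHz = 8.17
  9544 kHz = 9544e-3 MHz = 9.544
Sum: 2.062 + 96.37 + 9.428 + 8.17 + 9.544 = 125.574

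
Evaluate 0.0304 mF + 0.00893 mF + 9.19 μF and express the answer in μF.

48.52 μF

In μF:
  0.0304 mF = 0.0304e3 μF = 30.4
  0.00893 mF = 0.00893e3 μF = 8.93
  9.19 μF → 9.19
Sum: 30.4 + 8.93 + 9.19 = 48.52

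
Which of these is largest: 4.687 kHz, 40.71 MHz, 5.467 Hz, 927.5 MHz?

4.687 kHz = 4687 Hz
40.71 MHz = 40710000 Hz
5.467 Hz = 5.467 Hz
927.5 MHz = 927500000 Hz

927.5 MHz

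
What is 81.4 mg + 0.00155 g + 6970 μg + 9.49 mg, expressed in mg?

99.41 mg

In mg:
  81.4 mg → 81.4
  0.00155 g = 0.00155 × 10³ mg = 1.55
  6970 μg = 6970 × 10⁻³ mg = 6.97
  9.49 mg → 9.49
Sum: 81.4 + 1.55 + 6.97 + 9.49 = 99.41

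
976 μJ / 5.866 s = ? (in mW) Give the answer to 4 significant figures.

(976 × 10⁻⁶) / (5.866) = 166.383 × 10⁻⁶ W

0.1664 mW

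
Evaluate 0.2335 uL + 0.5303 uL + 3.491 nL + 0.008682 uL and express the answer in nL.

775.973 nL

In nL:
  0.2335 uL = 0.2335 × 10^3 nL = 233.5
  0.5303 uL = 0.5303 × 10^3 nL = 530.3
  3.491 nL → 3.491
  0.008682 uL = 0.008682 × 10^3 nL = 8.682
Sum: 233.5 + 530.3 + 3.491 + 8.682 = 775.973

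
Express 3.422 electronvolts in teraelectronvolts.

0.000000000003422 teraelectronvolts

(no prefix) = 1e0, tera = 1e12; factor is 1e-12.
3.422 × 1e-12 = 0.000000000003422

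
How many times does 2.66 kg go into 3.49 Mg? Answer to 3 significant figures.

1310

(3.49e6) / (2.66e3) = 1.312e3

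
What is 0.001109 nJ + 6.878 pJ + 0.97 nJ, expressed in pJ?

In pJ:
  0.001109 nJ = 0.001109 × 10³ pJ = 1.109
  6.878 pJ → 6.878
  0.97 nJ = 0.97 × 10³ pJ = 970
Sum: 1.109 + 6.878 + 970 = 977.987

977.987 pJ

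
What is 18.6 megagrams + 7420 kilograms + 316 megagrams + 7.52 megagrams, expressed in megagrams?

In megagrams:
  18.6 megagrams → 18.6
  7420 kilograms = 7420e-3 megagrams = 7.42
  316 megagrams → 316
  7.52 megagrams → 7.52
Sum: 18.6 + 7.42 + 316 + 7.52 = 349.54

349.54 megagrams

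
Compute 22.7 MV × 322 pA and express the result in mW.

7.3094 mW

22.7 × 10^6 × 322 × 10^-12 = 7309.4 × 10^-6 W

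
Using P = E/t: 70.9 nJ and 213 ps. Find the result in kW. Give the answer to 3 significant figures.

0.333 kW

(70.9 × 10⁻⁹) / (213 × 10⁻¹²) = 0.33286 × 10³ W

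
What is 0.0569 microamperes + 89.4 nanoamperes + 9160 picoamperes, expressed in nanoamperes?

In nanoamperes:
  0.0569 microamperes = 0.0569e3 nanoamperes = 56.9
  89.4 nanoamperes → 89.4
  9160 picoamperes = 9160e-3 nanoamperes = 9.16
Sum: 56.9 + 89.4 + 9.16 = 155.46

155.46 nanoamperes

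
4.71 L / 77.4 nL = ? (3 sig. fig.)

60900000

(4.71) / (77.4 × 10^-9) = 0.06085 × 10^9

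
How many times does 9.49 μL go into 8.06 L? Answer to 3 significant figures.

849000

(8.06) / (9.49 × 10⁻⁶) = 0.8493 × 10⁶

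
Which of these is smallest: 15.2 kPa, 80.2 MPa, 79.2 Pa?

15.2 kPa = 15200 Pa
80.2 MPa = 80200000 Pa
79.2 Pa = 79.2 Pa

79.2 Pa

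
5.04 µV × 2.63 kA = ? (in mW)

13.2552 mW

5.04 × 10⁻⁶ × 2.63 × 10³ = 13.2552 × 10⁻³ W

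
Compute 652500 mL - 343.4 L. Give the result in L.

309.1 L

In L:
  652500 mL = 652500e-3 L = 652.5
  343.4 L → 343.4
Difference: 652.5 - 343.4 = 309.1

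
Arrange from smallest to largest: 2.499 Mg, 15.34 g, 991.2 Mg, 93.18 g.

15.34 g < 93.18 g < 2.499 Mg < 991.2 Mg

2.499 Mg = 2499000 g
15.34 g = 15.34 g
991.2 Mg = 991200000 g
93.18 g = 93.18 g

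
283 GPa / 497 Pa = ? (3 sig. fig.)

(283e9) / (497) = 0.5694e9

569000000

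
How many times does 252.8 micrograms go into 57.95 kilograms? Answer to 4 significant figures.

229200000

(57.95 × 10³) / (252.8 × 10⁻⁶) = 0.22923 × 10⁹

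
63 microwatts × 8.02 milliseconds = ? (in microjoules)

0.50526 microjoules

63 × 10⁻⁶ × 8.02 × 10⁻³ = 505.26 × 10⁻⁹ J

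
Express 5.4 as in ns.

atto = 10^-18, nano = 10^-9; factor is 10^-9.
5.4 × 10^-9 = 0.0000000054

0.0000000054 ns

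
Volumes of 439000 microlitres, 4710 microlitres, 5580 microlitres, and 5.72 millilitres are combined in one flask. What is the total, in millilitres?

In millilitres:
  439000 microlitres = 439000e-3 millilitres = 439
  4710 microlitres = 4710e-3 millilitres = 4.71
  5580 microlitres = 5580e-3 millilitres = 5.58
  5.72 millilitres → 5.72
Sum: 439 + 4.71 + 5.58 + 5.72 = 455.01

455.01 millilitres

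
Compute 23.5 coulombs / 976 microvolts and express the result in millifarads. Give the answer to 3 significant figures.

24100000 millifarads

(23.5) / (976e-6) = 0.024078e6 F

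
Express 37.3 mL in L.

0.0373 L

milli = 10^-3, (no prefix) = 10^0; factor is 10^-3.
37.3 × 10^-3 = 0.0373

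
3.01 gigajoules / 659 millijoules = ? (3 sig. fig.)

(3.01 × 10⁹) / (659 × 10⁻³) = 0.004568 × 10¹²

4570000000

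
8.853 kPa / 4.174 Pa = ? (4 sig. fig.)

(8.853 × 10^3) / (4.174) = 2.121 × 10^3

2121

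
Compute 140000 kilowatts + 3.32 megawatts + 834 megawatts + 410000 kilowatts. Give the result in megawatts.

In megawatts:
  140000 kilowatts = 140000e-3 megawatts = 140
  3.32 megawatts → 3.32
  834 megawatts → 834
  410000 kilowatts = 410000e-3 megawatts = 410
Sum: 140 + 3.32 + 834 + 410 = 1387.32

1387.32 megawatts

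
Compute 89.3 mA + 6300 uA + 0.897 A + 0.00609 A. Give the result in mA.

In mA:
  89.3 mA → 89.3
  6300 uA = 6300 × 10⁻³ mA = 6.3
  0.897 A = 0.897 × 10³ mA = 897
  0.00609 A = 0.00609 × 10³ mA = 6.09
Sum: 89.3 + 6.3 + 897 + 6.09 = 998.69

998.69 mA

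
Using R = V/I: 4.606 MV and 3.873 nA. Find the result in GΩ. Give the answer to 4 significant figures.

1189000 GΩ

(4.606 × 10^6) / (3.873 × 10^-9) = 1.18926 × 10^15 Ω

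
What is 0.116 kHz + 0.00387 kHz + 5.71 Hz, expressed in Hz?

125.58 Hz

In Hz:
  0.116 kHz = 0.116e3 Hz = 116
  0.00387 kHz = 0.00387e3 Hz = 3.87
  5.71 Hz → 5.71
Sum: 116 + 3.87 + 5.71 = 125.58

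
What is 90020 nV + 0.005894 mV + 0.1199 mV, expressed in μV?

215.814 μV

In μV:
  90020 nV = 90020 × 10⁻³ μV = 90.02
  0.005894 mV = 0.005894 × 10³ μV = 5.894
  0.1199 mV = 0.1199 × 10³ μV = 119.9
Sum: 90.02 + 5.894 + 119.9 = 215.814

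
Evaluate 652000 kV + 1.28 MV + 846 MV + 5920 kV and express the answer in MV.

1505.2 MV

In MV:
  652000 kV = 652000 × 10^-3 MV = 652
  1.28 MV → 1.28
  846 MV → 846
  5920 kV = 5920 × 10^-3 MV = 5.92
Sum: 652 + 1.28 + 846 + 5.92 = 1505.2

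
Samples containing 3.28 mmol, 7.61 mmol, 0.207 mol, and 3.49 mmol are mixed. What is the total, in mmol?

221.38 mmol

In mmol:
  3.28 mmol → 3.28
  7.61 mmol → 7.61
  0.207 mol = 0.207e3 mmol = 207
  3.49 mmol → 3.49
Sum: 3.28 + 7.61 + 207 + 3.49 = 221.38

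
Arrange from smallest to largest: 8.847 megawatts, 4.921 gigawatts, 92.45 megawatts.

8.847 megawatts < 92.45 megawatts < 4.921 gigawatts

8.847 megawatts = 8847000 watts
4.921 gigawatts = 4921000000 watts
92.45 megawatts = 92450000 watts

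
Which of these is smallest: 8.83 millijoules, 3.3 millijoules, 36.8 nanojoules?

8.83 millijoules = 0.00883 joules
3.3 millijoules = 0.0033 joules
36.8 nanojoules = 0.0000000368 joules

36.8 nanojoules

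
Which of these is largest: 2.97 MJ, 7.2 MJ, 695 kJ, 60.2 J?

2.97 MJ = 2970000 J
7.2 MJ = 7200000 J
695 kJ = 695000 J
60.2 J = 60.2 J

7.2 MJ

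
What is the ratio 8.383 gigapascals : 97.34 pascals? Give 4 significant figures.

86120000

(8.383 × 10^9) / (97.34) = 0.086121 × 10^9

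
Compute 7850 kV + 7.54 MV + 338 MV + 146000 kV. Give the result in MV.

499.39 MV

In MV:
  7850 kV = 7850e-3 MV = 7.85
  7.54 MV → 7.54
  338 MV → 338
  146000 kV = 146000e-3 MV = 146
Sum: 7.85 + 7.54 + 338 + 146 = 499.39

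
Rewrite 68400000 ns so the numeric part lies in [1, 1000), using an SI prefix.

68.4 ms

= 68.4e-3 s; 1e-3 is milli.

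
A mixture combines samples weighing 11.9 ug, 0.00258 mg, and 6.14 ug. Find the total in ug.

In ug:
  11.9 ug → 11.9
  0.00258 mg = 0.00258e3 ug = 2.58
  6.14 ug → 6.14
Sum: 11.9 + 2.58 + 6.14 = 20.62

20.62 ug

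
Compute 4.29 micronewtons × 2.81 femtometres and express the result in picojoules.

4.29 × 10⁻⁶ × 2.81 × 10⁻¹⁵ = 12.0549 × 10⁻²¹ J

0.0000000120549 picojoules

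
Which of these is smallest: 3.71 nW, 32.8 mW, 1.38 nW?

1.38 nW

3.71 nW = 0.00000000371 W
32.8 mW = 0.0328 W
1.38 nW = 0.00000000138 W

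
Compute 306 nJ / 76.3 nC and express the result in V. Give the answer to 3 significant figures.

(306e-9) / (76.3e-9) = 4.0105 V

4.01 V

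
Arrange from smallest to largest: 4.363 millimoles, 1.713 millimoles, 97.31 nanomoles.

4.363 millimoles = 0.004363 moles
1.713 millimoles = 0.001713 moles
97.31 nanomoles = 0.00000009731 moles

97.31 nanomoles < 1.713 millimoles < 4.363 millimoles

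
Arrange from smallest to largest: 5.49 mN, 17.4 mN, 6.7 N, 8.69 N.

5.49 mN = 0.00549 N
17.4 mN = 0.0174 N
6.7 N = 6.7 N
8.69 N = 8.69 N

5.49 mN < 17.4 mN < 6.7 N < 8.69 N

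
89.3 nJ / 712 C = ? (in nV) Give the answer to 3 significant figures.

0.125 nV

(89.3e-9) / (712) = 0.12542e-9 V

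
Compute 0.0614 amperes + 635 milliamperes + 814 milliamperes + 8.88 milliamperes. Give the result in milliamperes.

1519.28 milliamperes

In milliamperes:
  0.0614 amperes = 0.0614 × 10^3 milliamperes = 61.4
  635 milliamperes → 635
  814 milliamperes → 814
  8.88 milliamperes → 8.88
Sum: 61.4 + 635 + 814 + 8.88 = 1519.28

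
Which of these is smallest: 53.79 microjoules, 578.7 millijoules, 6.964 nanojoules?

6.964 nanojoules

53.79 microjoules = 0.00005379 joules
578.7 millijoules = 0.5787 joules
6.964 nanojoules = 0.000000006964 joules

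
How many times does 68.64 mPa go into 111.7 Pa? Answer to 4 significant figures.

1627

(111.7) / (68.64e-3) = 1.6273e3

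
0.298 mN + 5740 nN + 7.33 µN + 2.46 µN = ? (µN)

In µN:
  0.298 mN = 0.298e3 µN = 298
  5740 nN = 5740e-3 µN = 5.74
  7.33 µN → 7.33
  2.46 µN → 2.46
Sum: 298 + 5.74 + 7.33 + 2.46 = 313.53

313.53 µN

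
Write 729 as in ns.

atto = 10^-18, nano = 10^-9; factor is 10^-9.
729 × 10^-9 = 0.000000729

0.000000729 ns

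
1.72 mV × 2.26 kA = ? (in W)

3.8872 W

1.72 × 10^-3 × 2.26 × 10^3 = 3.8872 W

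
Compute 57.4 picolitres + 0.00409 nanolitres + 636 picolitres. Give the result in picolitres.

697.49 picolitres

In picolitres:
  57.4 picolitres → 57.4
  0.00409 nanolitres = 0.00409 × 10³ picolitres = 4.09
  636 picolitres → 636
Sum: 57.4 + 4.09 + 636 = 697.49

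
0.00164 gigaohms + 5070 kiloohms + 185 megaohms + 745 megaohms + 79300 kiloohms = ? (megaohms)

1016.01 megaohms

In megaohms:
  0.00164 gigaohms = 0.00164 × 10³ megaohms = 1.64
  5070 kiloohms = 5070 × 10⁻³ megaohms = 5.07
  185 megaohms → 185
  745 megaohms → 745
  79300 kiloohms = 79300 × 10⁻³ megaohms = 79.3
Sum: 1.64 + 5.07 + 185 + 745 + 79.3 = 1016.01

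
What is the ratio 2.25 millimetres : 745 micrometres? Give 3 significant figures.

(2.25 × 10⁻³) / (745 × 10⁻⁶) = 0.00302 × 10³

3.02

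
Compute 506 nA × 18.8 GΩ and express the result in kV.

9.5128 kV

506e-9 × 18.8e9 = 9512.8 V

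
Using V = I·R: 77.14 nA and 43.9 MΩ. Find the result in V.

3.386446 V

77.14 × 10⁻⁹ × 43.9 × 10⁶ = 3386.446 × 10⁻³ V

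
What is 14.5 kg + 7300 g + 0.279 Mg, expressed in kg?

In kg:
  14.5 kg → 14.5
  7300 g = 7300e-3 kg = 7.3
  0.279 Mg = 0.279e3 kg = 279
Sum: 14.5 + 7.3 + 279 = 300.8

300.8 kg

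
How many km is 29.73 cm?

centi = 10^-2, kilo = 10^3; factor is 10^-5.
29.73 × 10^-5 = 0.0002973

0.0002973 km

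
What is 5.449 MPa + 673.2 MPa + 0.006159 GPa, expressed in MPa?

In MPa:
  5.449 MPa → 5.449
  673.2 MPa → 673.2
  0.006159 GPa = 0.006159 × 10³ MPa = 6.159
Sum: 5.449 + 673.2 + 6.159 = 684.808

684.808 MPa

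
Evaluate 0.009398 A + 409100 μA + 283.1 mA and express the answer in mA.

In mA:
  0.009398 A = 0.009398e3 mA = 9.398
  409100 μA = 409100e-3 mA = 409.1
  283.1 mA → 283.1
Sum: 9.398 + 409.1 + 283.1 = 701.598

701.598 mA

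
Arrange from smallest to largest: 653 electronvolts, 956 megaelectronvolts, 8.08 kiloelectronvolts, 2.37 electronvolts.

653 electronvolts = 653 electronvolts
956 megaelectronvolts = 956000000 electronvolts
8.08 kiloelectronvolts = 8080 electronvolts
2.37 electronvolts = 2.37 electronvolts

2.37 electronvolts < 653 electronvolts < 8.08 kiloelectronvolts < 956 megaelectronvolts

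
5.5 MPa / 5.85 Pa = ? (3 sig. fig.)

940000

(5.5 × 10⁶) / (5.85) = 0.9402 × 10⁶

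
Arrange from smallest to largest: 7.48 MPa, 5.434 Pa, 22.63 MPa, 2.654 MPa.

5.434 Pa < 2.654 MPa < 7.48 MPa < 22.63 MPa

7.48 MPa = 7480000 Pa
5.434 Pa = 5.434 Pa
22.63 MPa = 22630000 Pa
2.654 MPa = 2654000 Pa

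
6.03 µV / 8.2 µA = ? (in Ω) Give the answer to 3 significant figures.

0.735 Ω

(6.03 × 10^-6) / (8.2 × 10^-6) = 0.73537 Ω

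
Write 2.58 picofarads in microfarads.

pico = 10^-12, micro = 10^-6; factor is 10^-6.
2.58 × 10^-6 = 0.00000258

0.00000258 microfarads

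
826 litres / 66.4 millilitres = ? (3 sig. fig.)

12400

(826) / (66.4 × 10^-3) = 12.44 × 10^3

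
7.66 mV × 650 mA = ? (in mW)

4.979 mW

7.66 × 10⁻³ × 650 × 10⁻³ = 4979 × 10⁻⁶ W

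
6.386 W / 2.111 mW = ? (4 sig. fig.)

(6.386) / (2.111 × 10^-3) = 3.0251 × 10^3

3025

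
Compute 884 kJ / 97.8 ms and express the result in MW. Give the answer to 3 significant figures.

(884e3) / (97.8e-3) = 9.0389e6 W

9.04 MW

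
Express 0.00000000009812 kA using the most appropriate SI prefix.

98.12 nA

= 98.12e-9 A; 1e-9 is nano.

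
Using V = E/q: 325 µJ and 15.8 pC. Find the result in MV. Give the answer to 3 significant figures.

20.6 MV

(325 × 10^-6) / (15.8 × 10^-12) = 20.57 × 10^6 V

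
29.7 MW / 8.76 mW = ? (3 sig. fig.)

3390000000

(29.7 × 10^6) / (8.76 × 10^-3) = 3.39 × 10^9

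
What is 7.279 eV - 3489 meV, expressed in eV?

3.79 eV

In eV:
  7.279 eV → 7.279
  3489 meV = 3489e-3 eV = 3.489
Difference: 7.279 - 3.489 = 3.79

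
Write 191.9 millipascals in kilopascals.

0.0001919 kilopascals

milli = 10^-3, kilo = 10^3; factor is 10^-6.
191.9 × 10^-6 = 0.0001919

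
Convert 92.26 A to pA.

92260000000000 pA

(no prefix) = 10^0, pico = 10^-12; factor is 10^12.
92.26 × 10^12 = 92260000000000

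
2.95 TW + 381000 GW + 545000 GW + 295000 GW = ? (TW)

In TW:
  2.95 TW → 2.95
  381000 GW = 381000 × 10⁻³ TW = 381
  545000 GW = 545000 × 10⁻³ TW = 545
  295000 GW = 295000 × 10⁻³ TW = 295
Sum: 2.95 + 381 + 545 + 295 = 1223.95

1223.95 TW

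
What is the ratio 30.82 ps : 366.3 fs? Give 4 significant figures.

(30.82 × 10⁻¹²) / (366.3 × 10⁻¹⁵) = 0.084139 × 10³

84.14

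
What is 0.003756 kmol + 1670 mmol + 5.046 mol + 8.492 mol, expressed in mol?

18.964 mol

In mol:
  0.003756 kmol = 0.003756 × 10^3 mol = 3.756
  1670 mmol = 1670 × 10^-3 mol = 1.67
  5.046 mol → 5.046
  8.492 mol → 8.492
Sum: 3.756 + 1.67 + 5.046 + 8.492 = 18.964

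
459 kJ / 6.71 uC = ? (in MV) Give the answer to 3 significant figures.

68400 MV

(459e3) / (6.71e-6) = 68.405e9 V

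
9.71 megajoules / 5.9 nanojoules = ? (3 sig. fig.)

1650000000000000

(9.71 × 10^6) / (5.9 × 10^-9) = 1.646 × 10^15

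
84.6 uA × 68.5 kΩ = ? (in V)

5.7951 V

84.6e-6 × 68.5e3 = 5795.1e-3 V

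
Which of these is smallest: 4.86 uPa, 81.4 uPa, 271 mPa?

4.86 uPa

4.86 uPa = 0.00000486 Pa
81.4 uPa = 0.0000814 Pa
271 mPa = 0.271 Pa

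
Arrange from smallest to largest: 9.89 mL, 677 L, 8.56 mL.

8.56 mL < 9.89 mL < 677 L

9.89 mL = 0.00989 L
677 L = 677 L
8.56 mL = 0.00856 L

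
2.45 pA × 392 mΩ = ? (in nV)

2.45 × 10^-12 × 392 × 10^-3 = 960.4 × 10^-15 V

0.0009604 nV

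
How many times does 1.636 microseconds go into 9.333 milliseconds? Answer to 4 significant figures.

5705

(9.333 × 10⁻³) / (1.636 × 10⁻⁶) = 5.7048 × 10³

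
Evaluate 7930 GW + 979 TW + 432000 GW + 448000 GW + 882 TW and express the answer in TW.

2748.93 TW

In TW:
  7930 GW = 7930 × 10^-3 TW = 7.93
  979 TW → 979
  432000 GW = 432000 × 10^-3 TW = 432
  448000 GW = 448000 × 10^-3 TW = 448
  882 TW → 882
Sum: 7.93 + 979 + 432 + 448 + 882 = 2748.93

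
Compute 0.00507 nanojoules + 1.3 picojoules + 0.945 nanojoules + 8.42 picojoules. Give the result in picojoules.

In picojoules:
  0.00507 nanojoules = 0.00507e3 picojoules = 5.07
  1.3 picojoules → 1.3
  0.945 nanojoules = 0.945e3 picojoules = 945
  8.42 picojoules → 8.42
Sum: 5.07 + 1.3 + 945 + 8.42 = 959.79

959.79 picojoules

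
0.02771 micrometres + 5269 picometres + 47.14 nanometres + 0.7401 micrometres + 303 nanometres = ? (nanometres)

1123.219 nanometres

In nanometres:
  0.02771 micrometres = 0.02771e3 nanometres = 27.71
  5269 picometres = 5269e-3 nanometres = 5.269
  47.14 nanometres → 47.14
  0.7401 micrometres = 0.7401e3 nanometres = 740.1
  303 nanometres → 303
Sum: 27.71 + 5.269 + 47.14 + 740.1 + 303 = 1123.219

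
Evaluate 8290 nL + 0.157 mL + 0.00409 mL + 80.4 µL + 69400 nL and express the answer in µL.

319.18 µL

In µL:
  8290 nL = 8290e-3 µL = 8.29
  0.157 mL = 0.157e3 µL = 157
  0.00409 mL = 0.00409e3 µL = 4.09
  80.4 µL → 80.4
  69400 nL = 69400e-3 µL = 69.4
Sum: 8.29 + 157 + 4.09 + 80.4 + 69.4 = 319.18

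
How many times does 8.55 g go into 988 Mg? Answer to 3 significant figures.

116000000

(988 × 10⁶) / (8.55) = 115.6 × 10⁶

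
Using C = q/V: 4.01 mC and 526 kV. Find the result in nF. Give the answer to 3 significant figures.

(4.01 × 10⁻³) / (526 × 10³) = 0.0076236 × 10⁻⁶ F

7.62 nF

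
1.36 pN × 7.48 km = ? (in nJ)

10.1728 nJ

1.36e-12 × 7.48e3 = 10.1728e-9 J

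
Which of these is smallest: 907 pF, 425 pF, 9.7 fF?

9.7 fF

907 pF = 0.000000000907 F
425 pF = 0.000000000425 F
9.7 fF = 0.0000000000000097 F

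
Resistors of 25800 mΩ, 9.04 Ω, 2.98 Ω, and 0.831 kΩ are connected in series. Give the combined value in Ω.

In Ω:
  25800 mΩ = 25800 × 10⁻³ Ω = 25.8
  9.04 Ω → 9.04
  2.98 Ω → 2.98
  0.831 kΩ = 0.831 × 10³ Ω = 831
Sum: 25.8 + 9.04 + 2.98 + 831 = 868.82

868.82 Ω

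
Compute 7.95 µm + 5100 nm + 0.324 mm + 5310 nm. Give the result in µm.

342.36 µm

In µm:
  7.95 µm → 7.95
  5100 nm = 5100e-3 µm = 5.1
  0.324 mm = 0.324e3 µm = 324
  5310 nm = 5310e-3 µm = 5.31
Sum: 7.95 + 5.1 + 324 + 5.31 = 342.36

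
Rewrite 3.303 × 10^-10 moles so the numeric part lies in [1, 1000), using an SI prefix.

330.3 picomoles

= 330.3 × 10^-12 moles; 10^-12 is pico.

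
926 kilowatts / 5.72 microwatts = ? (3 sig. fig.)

(926 × 10³) / (5.72 × 10⁻⁶) = 161.9 × 10⁹

162000000000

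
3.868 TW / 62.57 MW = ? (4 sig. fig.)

61820

(3.868 × 10^12) / (62.57 × 10^6) = 0.061819 × 10^6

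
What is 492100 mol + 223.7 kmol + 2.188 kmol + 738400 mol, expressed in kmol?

In kmol:
  492100 mol = 492100 × 10^-3 kmol = 492.1
  223.7 kmol → 223.7
  2.188 kmol → 2.188
  738400 mol = 738400 × 10^-3 kmol = 738.4
Sum: 492.1 + 223.7 + 2.188 + 738.4 = 1456.388

1456.388 kmol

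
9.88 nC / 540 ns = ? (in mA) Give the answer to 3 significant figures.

(9.88 × 10⁻⁹) / (540 × 10⁻⁹) = 0.018296 A

18.3 mA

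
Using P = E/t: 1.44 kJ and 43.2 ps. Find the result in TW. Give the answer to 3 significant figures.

33.3 TW

(1.44e3) / (43.2e-12) = 0.033333e15 W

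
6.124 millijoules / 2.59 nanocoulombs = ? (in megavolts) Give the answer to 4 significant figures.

2.364 megavolts

(6.124 × 10⁻³) / (2.59 × 10⁻⁹) = 2.36448 × 10⁶ V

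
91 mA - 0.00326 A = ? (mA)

In mA:
  91 mA → 91
  0.00326 A = 0.00326 × 10³ mA = 3.26
Difference: 91 - 3.26 = 87.74

87.74 mA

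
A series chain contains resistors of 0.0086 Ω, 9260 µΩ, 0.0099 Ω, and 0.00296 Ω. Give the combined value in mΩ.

In mΩ:
  0.0086 Ω = 0.0086 × 10³ mΩ = 8.6
  9260 µΩ = 9260 × 10⁻³ mΩ = 9.26
  0.0099 Ω = 0.0099 × 10³ mΩ = 9.9
  0.00296 Ω = 0.00296 × 10³ mΩ = 2.96
Sum: 8.6 + 9.26 + 9.9 + 2.96 = 30.72

30.72 mΩ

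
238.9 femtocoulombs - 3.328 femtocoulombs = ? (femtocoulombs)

235.572 femtocoulombs

In femtocoulombs:
  238.9 femtocoulombs → 238.9
  3.328 femtocoulombs → 3.328
Difference: 238.9 - 3.328 = 235.572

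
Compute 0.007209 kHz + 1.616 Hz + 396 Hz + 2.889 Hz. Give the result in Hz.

In Hz:
  0.007209 kHz = 0.007209e3 Hz = 7.209
  1.616 Hz → 1.616
  396 Hz → 396
  2.889 Hz → 2.889
Sum: 7.209 + 1.616 + 396 + 2.889 = 407.714

407.714 Hz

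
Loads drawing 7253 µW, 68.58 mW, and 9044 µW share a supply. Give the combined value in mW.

In mW:
  7253 µW = 7253e-3 mW = 7.253
  68.58 mW → 68.58
  9044 µW = 9044e-3 mW = 9.044
Sum: 7.253 + 68.58 + 9.044 = 84.877

84.877 mW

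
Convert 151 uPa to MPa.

micro = 1e-6, mega = 1e6; factor is 1e-12.
151 × 1e-12 = 0.000000000151

0.000000000151 MPa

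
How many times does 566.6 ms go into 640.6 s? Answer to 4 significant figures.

(640.6) / (566.6 × 10^-3) = 1.1306 × 10^3

1131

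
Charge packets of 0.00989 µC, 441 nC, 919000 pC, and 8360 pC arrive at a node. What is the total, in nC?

In nC:
  0.00989 µC = 0.00989 × 10^3 nC = 9.89
  441 nC → 441
  919000 pC = 919000 × 10^-3 nC = 919
  8360 pC = 8360 × 10^-3 nC = 8.36
Sum: 9.89 + 441 + 919 + 8.36 = 1378.25

1378.25 nC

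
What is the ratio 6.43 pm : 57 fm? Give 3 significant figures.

(6.43 × 10⁻¹²) / (57 × 10⁻¹⁵) = 0.1128 × 10³

113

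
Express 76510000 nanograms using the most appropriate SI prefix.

= 76.51 × 10^-3 grams; 10^-3 is milli.

76.51 milligrams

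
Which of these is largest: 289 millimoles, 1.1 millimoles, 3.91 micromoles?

289 millimoles = 0.289 moles
1.1 millimoles = 0.0011 moles
3.91 micromoles = 0.00000391 moles

289 millimoles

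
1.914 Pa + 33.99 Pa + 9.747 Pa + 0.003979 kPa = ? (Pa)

49.63 Pa

In Pa:
  1.914 Pa → 1.914
  33.99 Pa → 33.99
  9.747 Pa → 9.747
  0.003979 kPa = 0.003979 × 10³ Pa = 3.979
Sum: 1.914 + 33.99 + 9.747 + 3.979 = 49.63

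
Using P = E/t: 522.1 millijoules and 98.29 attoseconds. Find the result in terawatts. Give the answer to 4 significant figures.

(522.1e-3) / (98.29e-18) = 5.31183e15 W

5312 terawatts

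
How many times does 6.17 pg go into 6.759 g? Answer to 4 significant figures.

(6.759) / (6.17 × 10^-12) = 1.0955 × 10^12

1095000000000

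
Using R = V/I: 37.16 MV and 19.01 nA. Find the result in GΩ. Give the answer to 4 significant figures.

(37.16e6) / (19.01e-9) = 1.95476e15 Ω

1955000 GΩ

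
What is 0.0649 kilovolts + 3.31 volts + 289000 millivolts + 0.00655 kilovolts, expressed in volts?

In volts:
  0.0649 kilovolts = 0.0649e3 volts = 64.9
  3.31 volts → 3.31
  289000 millivolts = 289000e-3 volts = 289
  0.00655 kilovolts = 0.00655e3 volts = 6.55
Sum: 64.9 + 3.31 + 289 + 6.55 = 363.76

363.76 volts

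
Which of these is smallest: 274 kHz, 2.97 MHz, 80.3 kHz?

274 kHz = 274000 Hz
2.97 MHz = 2970000 Hz
80.3 kHz = 80300 Hz

80.3 kHz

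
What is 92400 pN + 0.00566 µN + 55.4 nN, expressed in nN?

In nN:
  92400 pN = 92400 × 10^-3 nN = 92.4
  0.00566 µN = 0.00566 × 10^3 nN = 5.66
  55.4 nN → 55.4
Sum: 92.4 + 5.66 + 55.4 = 153.46

153.46 nN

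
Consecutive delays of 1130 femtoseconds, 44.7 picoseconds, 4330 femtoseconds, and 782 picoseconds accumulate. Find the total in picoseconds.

832.16 picoseconds

In picoseconds:
  1130 femtoseconds = 1130e-3 picoseconds = 1.13
  44.7 picoseconds → 44.7
  4330 femtoseconds = 4330e-3 picoseconds = 4.33
  782 picoseconds → 782
Sum: 1.13 + 44.7 + 4.33 + 782 = 832.16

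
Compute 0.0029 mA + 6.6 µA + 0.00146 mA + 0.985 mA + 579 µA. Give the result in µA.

1574.96 µA

In µA:
  0.0029 mA = 0.0029 × 10^3 µA = 2.9
  6.6 µA → 6.6
  0.00146 mA = 0.00146 × 10^3 µA = 1.46
  0.985 mA = 0.985 × 10^3 µA = 985
  579 µA → 579
Sum: 2.9 + 6.6 + 1.46 + 985 + 579 = 1574.96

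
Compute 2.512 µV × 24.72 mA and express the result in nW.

62.09664 nW

2.512 × 10⁻⁶ × 24.72 × 10⁻³ = 62.09664 × 10⁻⁹ W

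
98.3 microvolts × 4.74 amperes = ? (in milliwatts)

98.3e-6 × 4.74 = 465.942e-6 W

0.465942 milliwatts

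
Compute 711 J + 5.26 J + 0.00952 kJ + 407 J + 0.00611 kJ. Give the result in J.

1138.89 J

In J:
  711 J → 711
  5.26 J → 5.26
  0.00952 kJ = 0.00952 × 10^3 J = 9.52
  407 J → 407
  0.00611 kJ = 0.00611 × 10^3 J = 6.11
Sum: 711 + 5.26 + 9.52 + 407 + 6.11 = 1138.89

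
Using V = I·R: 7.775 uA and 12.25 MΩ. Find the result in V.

7.775e-6 × 12.25e6 = 95.24375 V

95.24375 V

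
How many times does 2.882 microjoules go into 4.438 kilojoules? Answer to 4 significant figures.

1540000000

(4.438 × 10^3) / (2.882 × 10^-6) = 1.5399 × 10^9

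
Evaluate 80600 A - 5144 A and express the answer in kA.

75.456 kA

In kA:
  80600 A = 80600 × 10⁻³ kA = 80.6
  5144 A = 5144 × 10⁻³ kA = 5.144
Difference: 80.6 - 5.144 = 75.456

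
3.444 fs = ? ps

femto = 1e-15, pico = 1e-12; factor is 1e-3.
3.444 × 1e-3 = 0.003444

0.003444 ps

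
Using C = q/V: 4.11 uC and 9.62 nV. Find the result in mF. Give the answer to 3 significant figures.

(4.11e-6) / (9.62e-9) = 0.42723e3 F

427000 mF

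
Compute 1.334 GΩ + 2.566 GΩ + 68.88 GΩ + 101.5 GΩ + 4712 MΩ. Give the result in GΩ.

178.992 GΩ

In GΩ:
  1.334 GΩ → 1.334
  2.566 GΩ → 2.566
  68.88 GΩ → 68.88
  101.5 GΩ → 101.5
  4712 MΩ = 4712 × 10⁻³ GΩ = 4.712
Sum: 1.334 + 2.566 + 68.88 + 101.5 + 4.712 = 178.992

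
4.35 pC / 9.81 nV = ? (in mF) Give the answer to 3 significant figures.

0.443 mF

(4.35 × 10⁻¹²) / (9.81 × 10⁻⁹) = 0.44343 × 10⁻³ F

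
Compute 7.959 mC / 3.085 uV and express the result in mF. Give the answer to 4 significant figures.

(7.959 × 10⁻³) / (3.085 × 10⁻⁶) = 2.5799 × 10³ F

2580000 mF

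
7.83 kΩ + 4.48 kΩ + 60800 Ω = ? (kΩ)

In kΩ:
  7.83 kΩ → 7.83
  4.48 kΩ → 4.48
  60800 Ω = 60800 × 10^-3 kΩ = 60.8
Sum: 7.83 + 4.48 + 60.8 = 73.11

73.11 kΩ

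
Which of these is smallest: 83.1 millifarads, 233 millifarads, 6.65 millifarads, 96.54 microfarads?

96.54 microfarads

83.1 millifarads = 0.0831 farads
233 millifarads = 0.233 farads
6.65 millifarads = 0.00665 farads
96.54 microfarads = 0.00009654 farads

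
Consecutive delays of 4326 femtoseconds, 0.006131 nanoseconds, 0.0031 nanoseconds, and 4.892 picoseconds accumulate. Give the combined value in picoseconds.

18.449 picoseconds

In picoseconds:
  4326 femtoseconds = 4326 × 10^-3 picoseconds = 4.326
  0.006131 nanoseconds = 0.006131 × 10^3 picoseconds = 6.131
  0.0031 nanoseconds = 0.0031 × 10^3 picoseconds = 3.1
  4.892 picoseconds → 4.892
Sum: 4.326 + 6.131 + 3.1 + 4.892 = 18.449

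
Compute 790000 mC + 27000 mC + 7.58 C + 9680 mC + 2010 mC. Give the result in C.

836.27 C

In C:
  790000 mC = 790000 × 10⁻³ C = 790
  27000 mC = 27000 × 10⁻³ C = 27
  7.58 C → 7.58
  9680 mC = 9680 × 10⁻³ C = 9.68
  2010 mC = 2010 × 10⁻³ C = 2.01
Sum: 790 + 27 + 7.58 + 9.68 + 2.01 = 836.27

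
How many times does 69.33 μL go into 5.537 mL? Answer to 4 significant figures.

79.86

(5.537e-3) / (69.33e-6) = 0.079864e3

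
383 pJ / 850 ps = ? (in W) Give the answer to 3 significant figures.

0.451 W

(383 × 10^-12) / (850 × 10^-12) = 0.45059 W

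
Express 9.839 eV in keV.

(no prefix) = 1e0, kilo = 1e3; factor is 1e-3.
9.839 × 1e-3 = 0.009839

0.009839 keV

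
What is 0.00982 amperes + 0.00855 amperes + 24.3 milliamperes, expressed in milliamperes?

In milliamperes:
  0.00982 amperes = 0.00982e3 milliamperes = 9.82
  0.00855 amperes = 0.00855e3 milliamperes = 8.55
  24.3 milliamperes → 24.3
Sum: 9.82 + 8.55 + 24.3 = 42.67

42.67 milliamperes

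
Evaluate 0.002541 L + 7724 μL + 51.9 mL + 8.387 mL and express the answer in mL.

70.552 mL

In mL:
  0.002541 L = 0.002541 × 10^3 mL = 2.541
  7724 μL = 7724 × 10^-3 mL = 7.724
  51.9 mL → 51.9
  8.387 mL → 8.387
Sum: 2.541 + 7.724 + 51.9 + 8.387 = 70.552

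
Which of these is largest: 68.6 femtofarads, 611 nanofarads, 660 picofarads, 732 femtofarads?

611 nanofarads

68.6 femtofarads = 0.0000000000000686 farads
611 nanofarads = 0.000000611 farads
660 picofarads = 0.00000000066 farads
732 femtofarads = 0.000000000000732 farads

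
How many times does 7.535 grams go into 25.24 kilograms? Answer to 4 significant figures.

(25.24e3) / (7.535) = 3.3497e3

3350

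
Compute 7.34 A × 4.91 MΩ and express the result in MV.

36.0394 MV

7.34 × 4.91e6 = 36.0394e6 V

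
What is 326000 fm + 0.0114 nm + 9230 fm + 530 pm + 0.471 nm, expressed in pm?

1347.63 pm

In pm:
  326000 fm = 326000 × 10⁻³ pm = 326
  0.0114 nm = 0.0114 × 10³ pm = 11.4
  9230 fm = 9230 × 10⁻³ pm = 9.23
  530 pm → 530
  0.471 nm = 0.471 × 10³ pm = 471
Sum: 326 + 11.4 + 9.23 + 530 + 471 = 1347.63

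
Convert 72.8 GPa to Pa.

72800000000 Pa

giga = 10⁹, (no prefix) = 10⁰; factor is 10⁹.
72.8 × 10⁹ = 72800000000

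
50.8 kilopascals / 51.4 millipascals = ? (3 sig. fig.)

988000

(50.8e3) / (51.4e-3) = 0.9883e6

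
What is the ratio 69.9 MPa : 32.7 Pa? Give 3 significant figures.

(69.9 × 10⁶) / (32.7) = 2.138 × 10⁶

2140000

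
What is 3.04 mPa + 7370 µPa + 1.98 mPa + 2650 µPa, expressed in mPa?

In mPa:
  3.04 mPa → 3.04
  7370 µPa = 7370e-3 mPa = 7.37
  1.98 mPa → 1.98
  2650 µPa = 2650e-3 mPa = 2.65
Sum: 3.04 + 7.37 + 1.98 + 2.65 = 15.04

15.04 mPa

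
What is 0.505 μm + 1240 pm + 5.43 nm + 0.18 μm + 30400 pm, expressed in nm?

722.07 nm

In nm:
  0.505 μm = 0.505e3 nm = 505
  1240 pm = 1240e-3 nm = 1.24
  5.43 nm → 5.43
  0.18 μm = 0.18e3 nm = 180
  30400 pm = 30400e-3 nm = 30.4
Sum: 505 + 1.24 + 5.43 + 180 + 30.4 = 722.07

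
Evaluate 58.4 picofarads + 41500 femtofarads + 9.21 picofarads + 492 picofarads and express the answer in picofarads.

601.11 picofarads

In picofarads:
  58.4 picofarads → 58.4
  41500 femtofarads = 41500 × 10^-3 picofarads = 41.5
  9.21 picofarads → 9.21
  492 picofarads → 492
Sum: 58.4 + 41.5 + 9.21 + 492 = 601.11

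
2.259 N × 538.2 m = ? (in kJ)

1.2157938 kJ

2.259 × 538.2 = 1215.7938 J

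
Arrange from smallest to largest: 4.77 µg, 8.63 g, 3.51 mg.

4.77 µg = 0.00000477 g
8.63 g = 8.63 g
3.51 mg = 0.00351 g

4.77 µg < 3.51 mg < 8.63 g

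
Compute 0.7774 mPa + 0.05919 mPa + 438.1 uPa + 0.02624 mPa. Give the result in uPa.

In uPa:
  0.7774 mPa = 0.7774 × 10³ uPa = 777.4
  0.05919 mPa = 0.05919 × 10³ uPa = 59.19
  438.1 uPa → 438.1
  0.02624 mPa = 0.02624 × 10³ uPa = 26.24
Sum: 777.4 + 59.19 + 438.1 + 26.24 = 1300.93

1300.93 uPa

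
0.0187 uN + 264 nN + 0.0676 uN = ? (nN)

350.3 nN

In nN:
  0.0187 uN = 0.0187 × 10³ nN = 18.7
  264 nN → 264
  0.0676 uN = 0.0676 × 10³ nN = 67.6
Sum: 18.7 + 264 + 67.6 = 350.3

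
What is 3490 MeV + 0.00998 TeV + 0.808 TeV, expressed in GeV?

In GeV:
  3490 MeV = 3490e-3 GeV = 3.49
  0.00998 TeV = 0.00998e3 GeV = 9.98
  0.808 TeV = 0.808e3 GeV = 808
Sum: 3.49 + 9.98 + 808 = 821.47

821.47 GeV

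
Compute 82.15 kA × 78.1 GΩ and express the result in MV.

6415915000 MV

82.15e3 × 78.1e9 = 6415.915e12 V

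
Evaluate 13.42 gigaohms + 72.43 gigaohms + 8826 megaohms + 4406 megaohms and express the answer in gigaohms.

In gigaohms:
  13.42 gigaohms → 13.42
  72.43 gigaohms → 72.43
  8826 megaohms = 8826 × 10⁻³ gigaohms = 8.826
  4406 megaohms = 4406 × 10⁻³ gigaohms = 4.406
Sum: 13.42 + 72.43 + 8.826 + 4.406 = 99.082

99.082 gigaohms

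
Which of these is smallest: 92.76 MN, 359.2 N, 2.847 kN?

92.76 MN = 92760000 N
359.2 N = 359.2 N
2.847 kN = 2847 N

359.2 N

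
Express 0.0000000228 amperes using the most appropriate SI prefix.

22.8 nanoamperes

= 22.8 × 10^-9 amperes; 10^-9 is nano.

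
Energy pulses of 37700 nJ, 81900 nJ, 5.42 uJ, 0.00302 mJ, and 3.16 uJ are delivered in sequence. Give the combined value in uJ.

In uJ:
  37700 nJ = 37700 × 10⁻³ uJ = 37.7
  81900 nJ = 81900 × 10⁻³ uJ = 81.9
  5.42 uJ → 5.42
  0.00302 mJ = 0.00302 × 10³ uJ = 3.02
  3.16 uJ → 3.16
Sum: 37.7 + 81.9 + 5.42 + 3.02 + 3.16 = 131.2

131.2 uJ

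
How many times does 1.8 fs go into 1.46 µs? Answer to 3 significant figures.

(1.46e-6) / (1.8e-15) = 0.8111e9

811000000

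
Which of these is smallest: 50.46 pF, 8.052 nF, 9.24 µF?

50.46 pF = 0.00000000005046 F
8.052 nF = 0.000000008052 F
9.24 µF = 0.00000924 F

50.46 pF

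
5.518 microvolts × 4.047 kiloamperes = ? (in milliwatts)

22.331346 milliwatts

5.518 × 10⁻⁶ × 4.047 × 10³ = 22.331346 × 10⁻³ W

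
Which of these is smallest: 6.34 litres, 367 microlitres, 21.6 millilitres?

6.34 litres = 6.34 litres
367 microlitres = 0.000367 litres
21.6 millilitres = 0.0216 litres

367 microlitres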